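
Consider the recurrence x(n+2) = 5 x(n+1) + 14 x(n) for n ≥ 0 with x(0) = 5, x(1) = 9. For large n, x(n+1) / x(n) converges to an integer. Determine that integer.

7

The characteristic equation is r^2 - 5r - 14 = 0, which factors as (r - 7)(r + 2) = 0.
So the roots are 7 and -2. Since |7| > |-2| and the coefficient of 7^n is non-zero, the ratio tends to 7.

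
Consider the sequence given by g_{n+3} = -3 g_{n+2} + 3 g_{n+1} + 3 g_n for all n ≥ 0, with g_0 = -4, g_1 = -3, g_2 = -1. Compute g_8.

g_3 = -3(-1) + 3(-3) + 3(-4) = -18
g_4 = -3(-18) + 3(-1) + 3(-3) = 42
g_5 = -3(42) + 3(-18) + 3(-1) = -183
g_6 = -3(-183) + 3(42) + 3(-18) = 621
g_7 = -3(621) + 3(-183) + 3(42) = -2286
g_8 = -3(-2286) + 3(621) + 3(-183) = 8172

8172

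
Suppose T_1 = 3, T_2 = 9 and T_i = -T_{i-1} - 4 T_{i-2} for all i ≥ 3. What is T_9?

915

T_3 = -9 - 4*3 = -21
T_4 = -(-21) - 4*9 = -15
T_5 = -(-15) - 4*(-21) = 99
T_6 = -99 - 4*(-15) = -39
T_7 = -(-39) - 4*99 = -357
T_8 = -(-357) - 4*(-39) = 513
T_9 = -513 - 4*(-357) = 915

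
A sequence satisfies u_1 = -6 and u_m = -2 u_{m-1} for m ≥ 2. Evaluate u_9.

-1536

u_2 = -2·(-6) = 12
u_3 = -2·12 = -24
u_4 = -2·(-24) = 48
u_5 = -2·48 = -96
u_6 = -2·(-96) = 192
u_7 = -2·192 = -384
u_8 = -2·(-384) = 768
u_9 = -2·768 = -1536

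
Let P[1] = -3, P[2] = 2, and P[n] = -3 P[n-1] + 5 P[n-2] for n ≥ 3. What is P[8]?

P[3] = -3·2 + 5·(-3) = -21
P[4] = -3·(-21) + 5·2 = 73
P[5] = -3·73 + 5·(-21) = -324
P[6] = -3·(-324) + 5·73 = 1337
P[7] = -3·1337 + 5·(-324) = -5631
P[8] = -3·(-5631) + 5·1337 = 23578

23578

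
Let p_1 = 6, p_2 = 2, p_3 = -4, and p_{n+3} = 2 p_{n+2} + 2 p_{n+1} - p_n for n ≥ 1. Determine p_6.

p_4 = 2(-4) + 2(2) - 6 = -10
p_5 = 2(-10) + 2(-4) - 2 = -30
p_6 = 2(-30) + 2(-10) - (-4) = -76

-76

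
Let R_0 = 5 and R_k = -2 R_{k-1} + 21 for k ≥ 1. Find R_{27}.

The fixed point is 21/(1 + 2) = 7, so R_k - 7 = -2(R_{k-1} - 7).
Hence R_k = -2·(-2)^k + 7.
R_{27} = -2·(-2)^{27} + 7 = -2·-134217728 + 7 = 268435463.

268435463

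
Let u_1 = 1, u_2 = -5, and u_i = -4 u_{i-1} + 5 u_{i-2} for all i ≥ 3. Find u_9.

u_3 = -4(-5) + 5(1) = 25
u_4 = -4(25) + 5(-5) = -125
u_5 = -4(-125) + 5(25) = 625
u_6 = -4(625) + 5(-125) = -3125
u_7 = -4(-3125) + 5(625) = 15625
u_8 = -4(15625) + 5(-3125) = -78125
u_9 = -4(-78125) + 5(15625) = 390625

390625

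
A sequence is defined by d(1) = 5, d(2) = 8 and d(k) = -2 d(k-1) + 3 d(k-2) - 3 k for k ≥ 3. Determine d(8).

d(3) = -2(8) + 3(5) - 9 = -10
d(4) = -2(-10) + 3(8) - 12 = 32
d(5) = -2(32) + 3(-10) - 15 = -109
d(6) = -2(-109) + 3(32) - 18 = 296
d(7) = -2(296) + 3(-109) - 21 = -940
d(8) = -2(-940) + 3(296) - 24 = 2744

2744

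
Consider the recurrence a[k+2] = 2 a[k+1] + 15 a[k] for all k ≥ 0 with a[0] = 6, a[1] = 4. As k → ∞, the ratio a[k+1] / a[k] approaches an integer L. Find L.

5

The characteristic equation is r^2 - 2r - 15 = 0, which factors as (r - 5)(r + 3) = 0.
So the roots are 5 and -3. Since |5| > |-3| and the coefficient of 5^k is non-zero, the ratio tends to 5.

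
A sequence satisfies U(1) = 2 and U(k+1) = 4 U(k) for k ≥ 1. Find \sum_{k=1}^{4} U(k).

170

U(2) = 4·2 = 8
U(3) = 4·8 = 32
U(4) = 4·32 = 128
Sum = 2 + 8 + 32 + 128 = 170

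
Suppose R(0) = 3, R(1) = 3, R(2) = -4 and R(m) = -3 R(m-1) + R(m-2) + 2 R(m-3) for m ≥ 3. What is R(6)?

-607

R(3) = -3·(-4) + 3 + 2·3 = 21
R(4) = -3·21 + (-4) + 2·3 = -61
R(5) = -3·(-61) + 21 + 2·(-4) = 196
R(6) = -3·196 + (-61) + 2·21 = -607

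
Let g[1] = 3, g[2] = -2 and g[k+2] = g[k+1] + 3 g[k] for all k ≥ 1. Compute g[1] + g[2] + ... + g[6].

g[3] = (-2) + 3*3 = 7
g[4] = 7 + 3*(-2) = 1
g[5] = 1 + 3*7 = 22
g[6] = 22 + 3*1 = 25
Sum = 3 + (-2) + 7 + 1 + 22 + 25 = 56

56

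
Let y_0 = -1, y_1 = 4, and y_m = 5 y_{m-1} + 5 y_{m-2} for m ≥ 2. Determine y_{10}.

y_2 = 5·4 + 5·(-1) = 15
y_3 = 5·15 + 5·4 = 95
y_4 = 5·95 + 5·15 = 550
y_5 = 5·550 + 5·95 = 3225
y_6 = 5·3225 + 5·550 = 18875
y_7 = 5·18875 + 5·3225 = 110500
y_8 = 5·110500 + 5·18875 = 646875
y_9 = 5·646875 + 5·110500 = 3786875
y_{10} = 5·3786875 + 5·646875 = 22168750

22168750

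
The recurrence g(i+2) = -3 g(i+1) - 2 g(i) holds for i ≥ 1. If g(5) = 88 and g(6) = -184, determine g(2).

Rearranging, g(i-2) = (g(i) + 3 g(i-1)) / -2.
g(4) = (-184 + 3*88) / -2 = 80/-2 = -40
g(3) = (88 + 3*(-40)) / -2 = -32/-2 = 16
g(2) = (-40 + 3*16) / -2 = 8/-2 = -4

-4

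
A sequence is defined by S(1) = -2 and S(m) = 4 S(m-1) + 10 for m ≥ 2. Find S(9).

87378

S(2) = 4*(-2) + 10 = 2
S(3) = 4*2 + 10 = 18
S(4) = 4*18 + 10 = 82
S(5) = 4*82 + 10 = 338
S(6) = 4*338 + 10 = 1362
S(7) = 4*1362 + 10 = 5458
S(8) = 4*5458 + 10 = 21842
S(9) = 4*21842 + 10 = 87378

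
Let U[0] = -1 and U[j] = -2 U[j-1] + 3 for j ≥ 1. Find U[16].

The fixed point is 3/(1 + 2) = 1, so U[j] - 1 = -2(U[j-1] - 1).
Hence U[j] = -2·(-2)^j + 1.
U[16] = -2·(-2)^{16} + 1 = -2·65536 + 1 = -131071.

-131071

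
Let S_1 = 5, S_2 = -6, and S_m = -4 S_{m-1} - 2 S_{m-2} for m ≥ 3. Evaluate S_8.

S_3 = -4·(-6) - 2·5 = 14
S_4 = -4·14 - 2·(-6) = -44
S_5 = -4·(-44) - 2·14 = 148
S_6 = -4·148 - 2·(-44) = -504
S_7 = -4·(-504) - 2·148 = 1720
S_8 = -4·1720 - 2·(-504) = -5872

-5872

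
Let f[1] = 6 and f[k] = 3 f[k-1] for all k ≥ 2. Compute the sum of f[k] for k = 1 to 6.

2184

f[2] = 3*6 = 18
f[3] = 3*18 = 54
f[4] = 3*54 = 162
f[5] = 3*162 = 486
f[6] = 3*486 = 1458
Sum = 6 + 18 + 54 + 162 + 486 + 1458 = 2184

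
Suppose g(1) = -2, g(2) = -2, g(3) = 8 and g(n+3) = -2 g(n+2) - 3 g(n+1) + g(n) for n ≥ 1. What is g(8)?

g(4) = -2*8 - 3*(-2) + (-2) = -12
g(5) = -2*(-12) - 3*8 + (-2) = -2
g(6) = -2*(-2) - 3*(-12) + 8 = 48
g(7) = -2*48 - 3*(-2) + (-12) = -102
g(8) = -2*(-102) - 3*48 + (-2) = 58

58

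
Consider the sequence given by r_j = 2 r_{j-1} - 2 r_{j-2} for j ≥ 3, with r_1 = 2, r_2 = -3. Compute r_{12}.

-224

r_3 = 2·(-3) - 2·2 = -10
r_4 = 2·(-10) - 2·(-3) = -14
r_5 = 2·(-14) - 2·(-10) = -8
r_6 = 2·(-8) - 2·(-14) = 12
r_7 = 2·12 - 2·(-8) = 40
r_8 = 2·40 - 2·12 = 56
r_9 = 2·56 - 2·40 = 32
r_{10} = 2·32 - 2·56 = -48
r_{11} = 2·(-48) - 2·32 = -160
r_{12} = 2·(-160) - 2·(-48) = -224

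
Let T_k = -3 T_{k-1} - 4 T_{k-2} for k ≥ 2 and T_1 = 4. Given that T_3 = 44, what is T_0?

2

Let T_0 = v.
T_2 = -12 - 4v
T_3 = 20 + 12v
So 20 + 12v = 44, giving v = 2.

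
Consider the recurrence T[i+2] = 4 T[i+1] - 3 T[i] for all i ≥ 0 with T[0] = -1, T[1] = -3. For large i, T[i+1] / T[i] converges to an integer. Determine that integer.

3

The characteristic equation is r^2 - 4r + 3 = 0, which factors as (r - 3)(r - 1) = 0.
So the roots are 3 and 1. Since |3| > |1| and the coefficient of 3^i is non-zero, the ratio tends to 3.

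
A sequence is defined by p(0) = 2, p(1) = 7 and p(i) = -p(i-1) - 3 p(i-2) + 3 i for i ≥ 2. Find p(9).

-527

p(2) = -7 - 3·2 + 6 = -7
p(3) = -(-7) - 3·7 + 9 = -5
p(4) = -(-5) - 3·(-7) + 12 = 38
p(5) = -38 - 3·(-5) + 15 = -8
p(6) = -(-8) - 3·38 + 18 = -88
p(7) = -(-88) - 3·(-8) + 21 = 133
p(8) = -133 - 3·(-88) + 24 = 155
p(9) = -155 - 3·133 + 27 = -527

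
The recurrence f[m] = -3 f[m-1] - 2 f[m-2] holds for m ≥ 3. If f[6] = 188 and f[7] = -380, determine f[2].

Rearranging, f[m-2] = (f[m] + 3 f[m-1]) / -2.
f[5] = (-380 + 3·188) / -2 = 184/-2 = -92
f[4] = (188 + 3·(-92)) / -2 = -88/-2 = 44
f[3] = (-92 + 3·44) / -2 = 40/-2 = -20
f[2] = (44 + 3·(-20)) / -2 = -16/-2 = 8

8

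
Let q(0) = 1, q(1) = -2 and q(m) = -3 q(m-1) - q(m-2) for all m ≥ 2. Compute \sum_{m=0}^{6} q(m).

169

q(2) = -3·(-2) - 1 = 5
q(3) = -3·5 - (-2) = -13
q(4) = -3·(-13) - 5 = 34
q(5) = -3·34 - (-13) = -89
q(6) = -3·(-89) - 34 = 233
Sum = 1 + (-2) + 5 + (-13) + 34 + (-89) + 233 = 169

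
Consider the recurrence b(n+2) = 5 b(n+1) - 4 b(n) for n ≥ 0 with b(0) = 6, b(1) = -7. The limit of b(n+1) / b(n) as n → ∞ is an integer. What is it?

4

The characteristic equation is r^2 - 5r + 4 = 0, which factors as (r - 4)(r - 1) = 0.
So the roots are 4 and 1. Since |4| > |1| and the coefficient of 4^n is non-zero, the ratio tends to 4.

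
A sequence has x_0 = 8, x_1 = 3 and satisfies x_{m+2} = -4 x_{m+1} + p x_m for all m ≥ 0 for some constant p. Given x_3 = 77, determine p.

x_2 = -12 + 8p
x_3 = 48 - 29p
So 48 - 29p = 77, giving p = -1.

-1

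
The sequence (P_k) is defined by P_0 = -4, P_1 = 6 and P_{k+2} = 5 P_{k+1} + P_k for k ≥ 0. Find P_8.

513266

P_2 = 5(6) + (-4) = 26
P_3 = 5(26) + 6 = 136
P_4 = 5(136) + 26 = 706
P_5 = 5(706) + 136 = 3666
P_6 = 5(3666) + 706 = 19036
P_7 = 5(19036) + 3666 = 98846
P_8 = 5(98846) + 19036 = 513266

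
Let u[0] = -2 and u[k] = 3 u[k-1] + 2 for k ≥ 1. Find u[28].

-22876792454962

The fixed point is 2/(1 - 3) = -1, so u[k] + 1 = 3(u[k-1] + 1).
Hence u[k] = -1·3^k - 1.
u[28] = -1·3^{28} - 1 = -1·22876792454961 - 1 = -22876792454962.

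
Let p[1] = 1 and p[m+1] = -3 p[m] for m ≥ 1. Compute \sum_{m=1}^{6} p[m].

p[2] = -3(1) = -3
p[3] = -3(-3) = 9
p[4] = -3(9) = -27
p[5] = -3(-27) = 81
p[6] = -3(81) = -243
Sum = 1 + (-3) + 9 + (-27) + 81 + (-243) = -182

-182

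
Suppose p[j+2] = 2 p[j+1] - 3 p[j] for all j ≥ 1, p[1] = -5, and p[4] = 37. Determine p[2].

7

Let p[2] = y.
p[3] = 15 + 2y
p[4] = 30 + y
So 30 + y = 37, giving y = 7.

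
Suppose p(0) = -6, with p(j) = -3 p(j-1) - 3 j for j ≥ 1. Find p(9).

107019

p(1) = -3(-6) - 3 = 15
p(2) = -3(15) - 6 = -51
p(3) = -3(-51) - 9 = 144
p(4) = -3(144) - 12 = -444
p(5) = -3(-444) - 15 = 1317
p(6) = -3(1317) - 18 = -3969
p(7) = -3(-3969) - 21 = 11886
p(8) = -3(11886) - 24 = -35682
p(9) = -3(-35682) - 27 = 107019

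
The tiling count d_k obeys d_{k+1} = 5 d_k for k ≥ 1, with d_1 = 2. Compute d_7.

31250

d_2 = 5(2) = 10
d_3 = 5(10) = 50
d_4 = 5(50) = 250
d_5 = 5(250) = 1250
d_6 = 5(1250) = 6250
d_7 = 5(6250) = 31250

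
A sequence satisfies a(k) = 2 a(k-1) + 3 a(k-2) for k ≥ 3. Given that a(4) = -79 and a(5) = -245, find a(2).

-7

Rearranging, a(k-2) = (a(k) - 2 a(k-1)) / 3.
a(3) = (-245 - 2*(-79)) / 3 = -87/3 = -29
a(2) = (-79 - 2*(-29)) / 3 = -21/3 = -7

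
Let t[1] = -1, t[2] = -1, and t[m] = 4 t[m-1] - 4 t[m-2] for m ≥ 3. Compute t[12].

9216

t[3] = 4*(-1) - 4*(-1) = 0
t[4] = 4*0 - 4*(-1) = 4
t[5] = 4*4 - 4*0 = 16
t[6] = 4*16 - 4*4 = 48
t[7] = 4*48 - 4*16 = 128
t[8] = 4*128 - 4*48 = 320
t[9] = 4*320 - 4*128 = 768
t[10] = 4*768 - 4*320 = 1792
t[11] = 4*1792 - 4*768 = 4096
t[12] = 4*4096 - 4*1792 = 9216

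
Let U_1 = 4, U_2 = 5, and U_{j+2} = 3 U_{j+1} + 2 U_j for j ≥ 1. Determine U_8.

12775

U_3 = 3*5 + 2*4 = 23
U_4 = 3*23 + 2*5 = 79
U_5 = 3*79 + 2*23 = 283
U_6 = 3*283 + 2*79 = 1007
U_7 = 3*1007 + 2*283 = 3587
U_8 = 3*3587 + 2*1007 = 12775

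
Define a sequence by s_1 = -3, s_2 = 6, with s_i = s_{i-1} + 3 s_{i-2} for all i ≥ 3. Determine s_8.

222

s_3 = 6 + 3*(-3) = -3
s_4 = (-3) + 3*6 = 15
s_5 = 15 + 3*(-3) = 6
s_6 = 6 + 3*15 = 51
s_7 = 51 + 3*6 = 69
s_8 = 69 + 3*51 = 222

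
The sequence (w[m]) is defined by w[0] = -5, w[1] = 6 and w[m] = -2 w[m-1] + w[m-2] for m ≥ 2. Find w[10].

w[2] = -2(6) + (-5) = -17
w[3] = -2(-17) + 6 = 40
w[4] = -2(40) + (-17) = -97
w[5] = -2(-97) + 40 = 234
w[6] = -2(234) + (-97) = -565
w[7] = -2(-565) + 234 = 1364
w[8] = -2(1364) + (-565) = -3293
w[9] = -2(-3293) + 1364 = 7950
w[10] = -2(7950) + (-3293) = -19193

-19193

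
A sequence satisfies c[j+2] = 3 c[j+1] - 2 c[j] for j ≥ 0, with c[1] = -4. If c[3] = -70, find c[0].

7

Let c[0] = z.
c[2] = -12 - 2z
c[3] = -28 - 6z
So -28 - 6z = -70, giving z = 7.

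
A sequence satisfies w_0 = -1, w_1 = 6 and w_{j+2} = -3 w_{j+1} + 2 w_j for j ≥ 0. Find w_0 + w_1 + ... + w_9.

114569

w_2 = -3(6) + 2(-1) = -20
w_3 = -3(-20) + 2(6) = 72
w_4 = -3(72) + 2(-20) = -256
w_5 = -3(-256) + 2(72) = 912
w_6 = -3(912) + 2(-256) = -3248
w_7 = -3(-3248) + 2(912) = 11568
w_8 = -3(11568) + 2(-3248) = -41200
w_9 = -3(-41200) + 2(11568) = 146736
Sum = (-1) + 6 + (-20) + 72 + (-256) + 912 + (-3248) + 11568 + (-41200) + 146736 = 114569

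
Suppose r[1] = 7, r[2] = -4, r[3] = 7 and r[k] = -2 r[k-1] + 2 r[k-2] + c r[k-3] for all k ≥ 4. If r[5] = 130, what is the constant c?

r[4] = -22 + 7c
r[5] = 58 - 18c
So 58 - 18c = 130, giving c = -4.

-4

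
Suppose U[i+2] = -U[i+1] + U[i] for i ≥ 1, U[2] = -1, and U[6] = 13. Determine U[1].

-6

Let U[1] = v.
U[3] = 1 + v
U[4] = -2 - v
U[5] = 3 + 2v
U[6] = -5 - 3v
So -5 - 3v = 13, giving v = -6.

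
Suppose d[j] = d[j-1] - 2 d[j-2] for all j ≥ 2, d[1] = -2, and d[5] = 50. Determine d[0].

8

Let d[0] = x.
d[2] = -2 - 2x
d[3] = 2 - 2x
d[4] = 6 + 2x
d[5] = 2 + 6x
So 2 + 6x = 50, giving x = 8.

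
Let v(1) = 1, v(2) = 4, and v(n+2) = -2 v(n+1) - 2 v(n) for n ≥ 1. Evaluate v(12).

192

v(3) = -2(4) - 2(1) = -10
v(4) = -2(-10) - 2(4) = 12
v(5) = -2(12) - 2(-10) = -4
v(6) = -2(-4) - 2(12) = -16
v(7) = -2(-16) - 2(-4) = 40
v(8) = -2(40) - 2(-16) = -48
v(9) = -2(-48) - 2(40) = 16
v(10) = -2(16) - 2(-48) = 64
v(11) = -2(64) - 2(16) = -160
v(12) = -2(-160) - 2(64) = 192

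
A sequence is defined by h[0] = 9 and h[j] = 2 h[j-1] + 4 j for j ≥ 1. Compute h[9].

8660

h[1] = 2*9 + 4 = 22
h[2] = 2*22 + 8 = 52
h[3] = 2*52 + 12 = 116
h[4] = 2*116 + 16 = 248
h[5] = 2*248 + 20 = 516
h[6] = 2*516 + 24 = 1056
h[7] = 2*1056 + 28 = 2140
h[8] = 2*2140 + 32 = 4312
h[9] = 2*4312 + 36 = 8660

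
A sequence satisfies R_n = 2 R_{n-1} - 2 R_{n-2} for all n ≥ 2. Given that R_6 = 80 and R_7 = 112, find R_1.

Rearranging, R_{n-2} = (R_n - 2 R_{n-1}) / -2.
R_5 = (112 - 2(80)) / -2 = -48/-2 = 24
R_4 = (80 - 2(24)) / -2 = 32/-2 = -16
R_3 = (24 - 2(-16)) / -2 = 56/-2 = -28
R_2 = (-16 - 2(-28)) / -2 = 40/-2 = -20
R_1 = (-28 - 2(-20)) / -2 = 12/-2 = -6

-6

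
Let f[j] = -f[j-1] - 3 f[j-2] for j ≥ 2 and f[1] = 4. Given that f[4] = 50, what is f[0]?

Let f[0] = w.
f[2] = -4 - 3w
f[3] = -8 + 3w
f[4] = 20 + 6w
So 20 + 6w = 50, giving w = 5.

5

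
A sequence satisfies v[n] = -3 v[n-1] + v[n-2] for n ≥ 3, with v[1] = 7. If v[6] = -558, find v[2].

-3

Let v[2] = w.
v[3] = 7 - 3w
v[4] = -21 + 10w
v[5] = 70 - 33w
v[6] = -231 + 109w
So -231 + 109w = -558, giving w = -3.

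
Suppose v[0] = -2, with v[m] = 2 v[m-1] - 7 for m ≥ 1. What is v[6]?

-569

v[1] = 2*(-2) - 7 = -11
v[2] = 2*(-11) - 7 = -29
v[3] = 2*(-29) - 7 = -65
v[4] = 2*(-65) - 7 = -137
v[5] = 2*(-137) - 7 = -281
v[6] = 2*(-281) - 7 = -569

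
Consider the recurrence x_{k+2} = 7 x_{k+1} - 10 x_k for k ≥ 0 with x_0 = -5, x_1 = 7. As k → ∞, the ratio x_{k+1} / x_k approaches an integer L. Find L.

The characteristic equation is r^2 - 7r + 10 = 0, which factors as (r - 5)(r - 2) = 0.
So the roots are 5 and 2. Since |5| > |2| and the coefficient of 5^k is non-zero, the ratio tends to 5.

5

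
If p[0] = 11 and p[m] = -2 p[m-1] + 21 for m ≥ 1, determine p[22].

16777223

The fixed point is 21/(1 + 2) = 7, so p[m] - 7 = -2(p[m-1] - 7).
Hence p[m] = 4·(-2)^m + 7.
p[22] = 4·(-2)^{22} + 7 = 4·4194304 + 7 = 16777223.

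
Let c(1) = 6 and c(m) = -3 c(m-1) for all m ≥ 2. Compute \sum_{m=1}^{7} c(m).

3282

c(2) = -3·6 = -18
c(3) = -3·(-18) = 54
c(4) = -3·54 = -162
c(5) = -3·(-162) = 486
c(6) = -3·486 = -1458
c(7) = -3·(-1458) = 4374
Sum = 6 + (-18) + 54 + (-162) + 486 + (-1458) + 4374 = 3282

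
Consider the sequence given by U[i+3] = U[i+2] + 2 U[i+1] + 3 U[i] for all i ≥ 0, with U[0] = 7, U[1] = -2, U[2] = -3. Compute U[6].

67

U[3] = (-3) + 2·(-2) + 3·7 = 14
U[4] = 14 + 2·(-3) + 3·(-2) = 2
U[5] = 2 + 2·14 + 3·(-3) = 21
U[6] = 21 + 2·2 + 3·14 = 67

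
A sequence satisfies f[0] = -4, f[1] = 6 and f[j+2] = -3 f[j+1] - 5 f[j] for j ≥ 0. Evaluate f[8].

f[2] = -3(6) - 5(-4) = 2
f[3] = -3(2) - 5(6) = -36
f[4] = -3(-36) - 5(2) = 98
f[5] = -3(98) - 5(-36) = -114
f[6] = -3(-114) - 5(98) = -148
f[7] = -3(-148) - 5(-114) = 1014
f[8] = -3(1014) - 5(-148) = -2302

-2302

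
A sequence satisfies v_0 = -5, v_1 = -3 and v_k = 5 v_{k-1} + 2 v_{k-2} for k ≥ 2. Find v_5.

v_2 = 5*(-3) + 2*(-5) = -25
v_3 = 5*(-25) + 2*(-3) = -131
v_4 = 5*(-131) + 2*(-25) = -705
v_5 = 5*(-705) + 2*(-131) = -3787

-3787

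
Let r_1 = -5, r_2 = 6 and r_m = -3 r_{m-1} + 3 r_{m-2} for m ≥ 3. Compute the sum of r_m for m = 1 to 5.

r_3 = -3*6 + 3*(-5) = -33
r_4 = -3*(-33) + 3*6 = 117
r_5 = -3*117 + 3*(-33) = -450
Sum = (-5) + 6 + (-33) + 117 + (-450) = -365

-365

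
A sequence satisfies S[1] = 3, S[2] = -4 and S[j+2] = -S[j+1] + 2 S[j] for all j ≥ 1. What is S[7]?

S[3] = -(-4) + 2·3 = 10
S[4] = -10 + 2·(-4) = -18
S[5] = -(-18) + 2·10 = 38
S[6] = -38 + 2·(-18) = -74
S[7] = -(-74) + 2·38 = 150

150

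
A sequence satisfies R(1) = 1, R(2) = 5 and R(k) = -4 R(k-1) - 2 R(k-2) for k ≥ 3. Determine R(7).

-3128

R(3) = -4(5) - 2(1) = -22
R(4) = -4(-22) - 2(5) = 78
R(5) = -4(78) - 2(-22) = -268
R(6) = -4(-268) - 2(78) = 916
R(7) = -4(916) - 2(-268) = -3128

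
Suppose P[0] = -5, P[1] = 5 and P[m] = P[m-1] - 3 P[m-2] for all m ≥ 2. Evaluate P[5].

-70

P[2] = 5 - 3·(-5) = 20
P[3] = 20 - 3·5 = 5
P[4] = 5 - 3·20 = -55
P[5] = (-55) - 3·5 = -70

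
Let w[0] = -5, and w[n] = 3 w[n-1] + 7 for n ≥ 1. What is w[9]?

w[1] = 3·(-5) + 7 = -8
w[2] = 3·(-8) + 7 = -17
w[3] = 3·(-17) + 7 = -44
w[4] = 3·(-44) + 7 = -125
w[5] = 3·(-125) + 7 = -368
w[6] = 3·(-368) + 7 = -1097
w[7] = 3·(-1097) + 7 = -3284
w[8] = 3·(-3284) + 7 = -9845
w[9] = 3·(-9845) + 7 = -29528

-29528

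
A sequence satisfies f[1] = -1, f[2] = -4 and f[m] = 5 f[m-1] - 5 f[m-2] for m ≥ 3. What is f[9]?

f[3] = 5(-4) - 5(-1) = -15
f[4] = 5(-15) - 5(-4) = -55
f[5] = 5(-55) - 5(-15) = -200
f[6] = 5(-200) - 5(-55) = -725
f[7] = 5(-725) - 5(-200) = -2625
f[8] = 5(-2625) - 5(-725) = -9500
f[9] = 5(-9500) - 5(-2625) = -34375

-34375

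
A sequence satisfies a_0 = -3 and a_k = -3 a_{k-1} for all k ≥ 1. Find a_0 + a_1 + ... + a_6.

-1641

a_1 = -3·(-3) = 9
a_2 = -3·9 = -27
a_3 = -3·(-27) = 81
a_4 = -3·81 = -243
a_5 = -3·(-243) = 729
a_6 = -3·729 = -2187
Sum = (-3) + 9 + (-27) + 81 + (-243) + 729 + (-2187) = -1641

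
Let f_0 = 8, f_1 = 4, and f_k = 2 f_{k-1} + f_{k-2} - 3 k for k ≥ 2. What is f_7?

f_2 = 2(4) + 8 - 6 = 10
f_3 = 2(10) + 4 - 9 = 15
f_4 = 2(15) + 10 - 12 = 28
f_5 = 2(28) + 15 - 15 = 56
f_6 = 2(56) + 28 - 18 = 122
f_7 = 2(122) + 56 - 21 = 279

279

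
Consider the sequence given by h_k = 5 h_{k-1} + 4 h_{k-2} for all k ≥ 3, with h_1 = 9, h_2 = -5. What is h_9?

h_3 = 5(-5) + 4(9) = 11
h_4 = 5(11) + 4(-5) = 35
h_5 = 5(35) + 4(11) = 219
h_6 = 5(219) + 4(35) = 1235
h_7 = 5(1235) + 4(219) = 7051
h_8 = 5(7051) + 4(1235) = 40195
h_9 = 5(40195) + 4(7051) = 229179

229179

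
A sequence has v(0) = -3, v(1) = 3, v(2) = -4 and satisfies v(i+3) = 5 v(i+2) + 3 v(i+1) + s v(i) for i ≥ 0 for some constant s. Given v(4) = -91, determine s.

2

v(3) = -11 - 3s
v(4) = -67 - 12s
So -67 - 12s = -91, giving s = 2.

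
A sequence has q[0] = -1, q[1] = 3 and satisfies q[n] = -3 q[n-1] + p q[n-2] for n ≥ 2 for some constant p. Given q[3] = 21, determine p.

-1

q[2] = -9 - p
q[3] = 27 + 6p
So 27 + 6p = 21, giving p = -1.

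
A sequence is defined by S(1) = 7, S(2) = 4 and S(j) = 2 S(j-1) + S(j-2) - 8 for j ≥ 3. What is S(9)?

S(3) = 2*4 + 7 - 8 = 7
S(4) = 2*7 + 4 - 8 = 10
S(5) = 2*10 + 7 - 8 = 19
S(6) = 2*19 + 10 - 8 = 40
S(7) = 2*40 + 19 - 8 = 91
S(8) = 2*91 + 40 - 8 = 214
S(9) = 2*214 + 91 - 8 = 511

511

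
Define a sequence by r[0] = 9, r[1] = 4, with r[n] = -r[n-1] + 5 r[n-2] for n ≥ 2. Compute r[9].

-26001

r[2] = -4 + 5·9 = 41
r[3] = -41 + 5·4 = -21
r[4] = -(-21) + 5·41 = 226
r[5] = -226 + 5·(-21) = -331
r[6] = -(-331) + 5·226 = 1461
r[7] = -1461 + 5·(-331) = -3116
r[8] = -(-3116) + 5·1461 = 10421
r[9] = -10421 + 5·(-3116) = -26001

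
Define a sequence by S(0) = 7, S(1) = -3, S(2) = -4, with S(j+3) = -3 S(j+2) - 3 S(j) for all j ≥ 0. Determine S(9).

S(3) = -3·(-4) - 3·7 = -9
S(4) = -3·(-9) - 3·(-3) = 36
S(5) = -3·36 - 3·(-4) = -96
S(6) = -3·(-96) - 3·(-9) = 315
S(7) = -3·315 - 3·36 = -1053
S(8) = -3·(-1053) - 3·(-96) = 3447
S(9) = -3·3447 - 3·315 = -11286

-11286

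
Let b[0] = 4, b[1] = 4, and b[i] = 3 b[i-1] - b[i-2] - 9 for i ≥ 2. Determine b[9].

b[2] = 3*4 - 4 - 9 = -1
b[3] = 3*(-1) - 4 - 9 = -16
b[4] = 3*(-16) - (-1) - 9 = -56
b[5] = 3*(-56) - (-16) - 9 = -161
b[6] = 3*(-161) - (-56) - 9 = -436
b[7] = 3*(-436) - (-161) - 9 = -1156
b[8] = 3*(-1156) - (-436) - 9 = -3041
b[9] = 3*(-3041) - (-1156) - 9 = -7976

-7976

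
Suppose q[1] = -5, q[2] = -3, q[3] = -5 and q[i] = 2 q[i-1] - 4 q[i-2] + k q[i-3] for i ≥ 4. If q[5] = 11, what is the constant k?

q[4] = 2 - 5k
q[5] = 24 - 13k
So 24 - 13k = 11, giving k = 1.

1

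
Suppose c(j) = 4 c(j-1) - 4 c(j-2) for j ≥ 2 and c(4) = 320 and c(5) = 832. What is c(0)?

-4

Rearranging, c(j-2) = (c(j) - 4 c(j-1)) / -4.
c(3) = (832 - 4*320) / -4 = -448/-4 = 112
c(2) = (320 - 4*112) / -4 = -128/-4 = 32
c(1) = (112 - 4*32) / -4 = -16/-4 = 4
c(0) = (32 - 4*4) / -4 = 16/-4 = -4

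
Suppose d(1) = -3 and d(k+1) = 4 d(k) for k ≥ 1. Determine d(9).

d(2) = 4(-3) = -12
d(3) = 4(-12) = -48
d(4) = 4(-48) = -192
d(5) = 4(-192) = -768
d(6) = 4(-768) = -3072
d(7) = 4(-3072) = -12288
d(8) = 4(-12288) = -49152
d(9) = 4(-49152) = -196608

-196608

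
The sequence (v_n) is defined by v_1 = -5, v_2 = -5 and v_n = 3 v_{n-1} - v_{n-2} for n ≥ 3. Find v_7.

v_3 = 3(-5) - (-5) = -10
v_4 = 3(-10) - (-5) = -25
v_5 = 3(-25) - (-10) = -65
v_6 = 3(-65) - (-25) = -170
v_7 = 3(-170) - (-65) = -445

-445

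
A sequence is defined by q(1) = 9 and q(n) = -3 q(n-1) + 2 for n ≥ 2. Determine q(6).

q(2) = -3·9 + 2 = -25
q(3) = -3·(-25) + 2 = 77
q(4) = -3·77 + 2 = -229
q(5) = -3·(-229) + 2 = 689
q(6) = -3·689 + 2 = -2065

-2065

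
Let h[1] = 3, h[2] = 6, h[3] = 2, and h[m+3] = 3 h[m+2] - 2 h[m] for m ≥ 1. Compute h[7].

-120

h[4] = 3·2 - 2·3 = 0
h[5] = 3·0 - 2·6 = -12
h[6] = 3·(-12) - 2·2 = -40
h[7] = 3·(-40) - 2·0 = -120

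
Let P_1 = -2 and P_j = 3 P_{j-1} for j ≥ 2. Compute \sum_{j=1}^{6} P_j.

-728

P_2 = 3(-2) = -6
P_3 = 3(-6) = -18
P_4 = 3(-18) = -54
P_5 = 3(-54) = -162
P_6 = 3(-162) = -486
Sum = (-2) + (-6) + (-18) + (-54) + (-162) + (-486) = -728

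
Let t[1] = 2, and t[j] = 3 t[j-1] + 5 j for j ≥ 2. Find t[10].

t[2] = 3·2 + 10 = 16
t[3] = 3·16 + 15 = 63
t[4] = 3·63 + 20 = 209
t[5] = 3·209 + 25 = 652
t[6] = 3·652 + 30 = 1986
t[7] = 3·1986 + 35 = 5993
t[8] = 3·5993 + 40 = 18019
t[9] = 3·18019 + 45 = 54102
t[10] = 3·54102 + 50 = 162356

162356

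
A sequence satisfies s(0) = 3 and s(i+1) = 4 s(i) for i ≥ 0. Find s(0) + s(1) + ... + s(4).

1023

s(1) = 4·3 = 12
s(2) = 4·12 = 48
s(3) = 4·48 = 192
s(4) = 4·192 = 768
Sum = 3 + 12 + 48 + 192 + 768 = 1023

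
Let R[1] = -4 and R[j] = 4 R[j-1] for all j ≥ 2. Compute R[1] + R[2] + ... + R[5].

R[2] = 4*(-4) = -16
R[3] = 4*(-16) = -64
R[4] = 4*(-64) = -256
R[5] = 4*(-256) = -1024
Sum = (-4) + (-16) + (-64) + (-256) + (-1024) = -1364

-1364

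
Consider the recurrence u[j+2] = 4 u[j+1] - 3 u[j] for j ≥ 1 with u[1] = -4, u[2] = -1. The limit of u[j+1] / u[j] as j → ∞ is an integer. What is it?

3

The characteristic equation is r^2 - 4r + 3 = 0, which factors as (r - 3)(r - 1) = 0.
So the roots are 3 and 1. Since |3| > |1| and the coefficient of 3^j is non-zero, the ratio tends to 3.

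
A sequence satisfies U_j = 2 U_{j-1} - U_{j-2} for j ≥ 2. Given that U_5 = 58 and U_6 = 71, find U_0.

Rearranging, U_{j-2} = -(U_j - 2 U_{j-1}).
U_4 = -(71 - 2(58)) = 45
U_3 = -(58 - 2(45)) = 32
U_2 = -(45 - 2(32)) = 19
U_1 = -(32 - 2(19)) = 6
U_0 = -(19 - 2(6)) = -7

-7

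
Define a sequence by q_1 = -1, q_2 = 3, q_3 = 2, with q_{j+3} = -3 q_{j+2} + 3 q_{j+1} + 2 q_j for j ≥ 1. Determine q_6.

q_4 = -3·2 + 3·3 + 2·(-1) = 1
q_5 = -3·1 + 3·2 + 2·3 = 9
q_6 = -3·9 + 3·1 + 2·2 = -20

-20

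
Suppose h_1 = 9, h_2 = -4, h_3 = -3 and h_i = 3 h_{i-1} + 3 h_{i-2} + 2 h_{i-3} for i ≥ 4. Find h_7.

h_4 = 3(-3) + 3(-4) + 2(9) = -3
h_5 = 3(-3) + 3(-3) + 2(-4) = -26
h_6 = 3(-26) + 3(-3) + 2(-3) = -93
h_7 = 3(-93) + 3(-26) + 2(-3) = -363

-363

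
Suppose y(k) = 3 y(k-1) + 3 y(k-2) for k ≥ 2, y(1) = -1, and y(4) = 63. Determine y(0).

Let y(0) = w.
y(2) = -3 + 3w
y(3) = -12 + 9w
y(4) = -45 + 36w
So -45 + 36w = 63, giving w = 3.

3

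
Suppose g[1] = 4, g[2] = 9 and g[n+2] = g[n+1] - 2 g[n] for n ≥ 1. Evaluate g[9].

g[3] = 9 - 2*4 = 1
g[4] = 1 - 2*9 = -17
g[5] = (-17) - 2*1 = -19
g[6] = (-19) - 2*(-17) = 15
g[7] = 15 - 2*(-19) = 53
g[8] = 53 - 2*15 = 23
g[9] = 23 - 2*53 = -83

-83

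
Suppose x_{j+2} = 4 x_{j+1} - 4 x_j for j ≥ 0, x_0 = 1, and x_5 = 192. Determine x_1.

Let x_1 = w.
x_2 = -4 + 4w
x_3 = -16 + 12w
x_4 = -48 + 32w
x_5 = -128 + 80w
So -128 + 80w = 192, giving w = 4.

4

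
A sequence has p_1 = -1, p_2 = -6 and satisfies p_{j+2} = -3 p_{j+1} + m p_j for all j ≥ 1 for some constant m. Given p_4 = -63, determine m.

p_3 = 18 - m
p_4 = -54 - 3m
So -54 - 3m = -63, giving m = 3.

3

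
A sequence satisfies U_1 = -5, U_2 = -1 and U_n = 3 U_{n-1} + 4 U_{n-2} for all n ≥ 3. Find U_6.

-1225

U_3 = 3*(-1) + 4*(-5) = -23
U_4 = 3*(-23) + 4*(-1) = -73
U_5 = 3*(-73) + 4*(-23) = -311
U_6 = 3*(-311) + 4*(-73) = -1225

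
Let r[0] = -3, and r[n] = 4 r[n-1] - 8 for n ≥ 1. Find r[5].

r[1] = 4(-3) - 8 = -20
r[2] = 4(-20) - 8 = -88
r[3] = 4(-88) - 8 = -360
r[4] = 4(-360) - 8 = -1448
r[5] = 4(-1448) - 8 = -5800

-5800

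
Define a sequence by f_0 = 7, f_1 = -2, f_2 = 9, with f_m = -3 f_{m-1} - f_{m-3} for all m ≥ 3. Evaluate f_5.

-321

f_3 = -3*9 - 7 = -34
f_4 = -3*(-34) - (-2) = 104
f_5 = -3*104 - 9 = -321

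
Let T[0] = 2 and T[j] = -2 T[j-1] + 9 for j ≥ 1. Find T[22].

-4194301

The fixed point is 9/(1 + 2) = 3, so T[j] - 3 = -2(T[j-1] - 3).
Hence T[j] = -1·(-2)^j + 3.
T[22] = -1·(-2)^{22} + 3 = -1·4194304 + 3 = -4194301.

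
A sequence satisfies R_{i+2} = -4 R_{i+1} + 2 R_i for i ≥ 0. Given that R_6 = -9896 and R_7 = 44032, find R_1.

Rearranging, R_{i-2} = (R_i + 4 R_{i-1}) / 2.
R_5 = (44032 + 4·(-9896)) / 2 = 4448/2 = 2224
R_4 = (-9896 + 4·2224) / 2 = -1000/2 = -500
R_3 = (2224 + 4·(-500)) / 2 = 224/2 = 112
R_2 = (-500 + 4·112) / 2 = -52/2 = -26
R_1 = (112 + 4·(-26)) / 2 = 8/2 = 4

4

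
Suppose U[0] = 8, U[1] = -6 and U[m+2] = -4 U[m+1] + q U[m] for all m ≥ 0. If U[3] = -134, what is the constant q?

1

U[2] = 24 + 8q
U[3] = -96 - 38q
So -96 - 38q = -134, giving q = 1.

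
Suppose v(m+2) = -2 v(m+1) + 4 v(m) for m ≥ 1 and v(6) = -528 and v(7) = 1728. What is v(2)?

Rearranging, v(m-2) = (v(m) + 2 v(m-1)) / 4.
v(5) = (1728 + 2(-528)) / 4 = 672/4 = 168
v(4) = (-528 + 2(168)) / 4 = -192/4 = -48
v(3) = (168 + 2(-48)) / 4 = 72/4 = 18
v(2) = (-48 + 2(18)) / 4 = -12/4 = -3

-3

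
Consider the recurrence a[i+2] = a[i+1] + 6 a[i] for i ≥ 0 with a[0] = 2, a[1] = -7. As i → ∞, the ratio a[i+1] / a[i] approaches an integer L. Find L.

The characteristic equation is r^2 - r - 6 = 0, which factors as (r - 3)(r + 2) = 0.
So the roots are 3 and -2. Since |3| > |-2| and the coefficient of 3^i is non-zero, the ratio tends to 3.

3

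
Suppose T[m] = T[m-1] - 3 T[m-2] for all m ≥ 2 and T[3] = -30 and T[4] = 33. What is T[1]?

Rearranging, T[m-2] = (T[m] - T[m-1]) / -3.
T[2] = (33 - (-30)) / -3 = 63/-3 = -21
T[1] = (-30 - (-21)) / -3 = -9/-3 = 3

3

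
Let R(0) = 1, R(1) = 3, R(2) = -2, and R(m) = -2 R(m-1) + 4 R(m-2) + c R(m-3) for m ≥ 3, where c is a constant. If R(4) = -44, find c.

-4

R(3) = 16 + c
R(4) = -40 + c
So -40 + c = -44, giving c = -4.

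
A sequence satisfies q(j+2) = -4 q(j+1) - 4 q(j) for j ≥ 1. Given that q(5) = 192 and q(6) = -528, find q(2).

Rearranging, q(j-2) = (q(j) + 4 q(j-1)) / -4.
q(4) = (-528 + 4*192) / -4 = 240/-4 = -60
q(3) = (192 + 4*(-60)) / -4 = -48/-4 = 12
q(2) = (-60 + 4*12) / -4 = -12/-4 = 3

3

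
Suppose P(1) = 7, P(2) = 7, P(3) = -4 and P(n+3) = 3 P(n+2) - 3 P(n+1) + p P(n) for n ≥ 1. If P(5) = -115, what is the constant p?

P(4) = -33 + 7p
P(5) = -87 + 28p
So -87 + 28p = -115, giving p = -1.

-1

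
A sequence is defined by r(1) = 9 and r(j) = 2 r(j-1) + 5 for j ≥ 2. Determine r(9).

r(2) = 2·9 + 5 = 23
r(3) = 2·23 + 5 = 51
r(4) = 2·51 + 5 = 107
r(5) = 2·107 + 5 = 219
r(6) = 2·219 + 5 = 443
r(7) = 2·443 + 5 = 891
r(8) = 2·891 + 5 = 1787
r(9) = 2·1787 + 5 = 3579

3579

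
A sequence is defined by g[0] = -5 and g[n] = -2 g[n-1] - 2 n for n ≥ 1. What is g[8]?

-1172

g[1] = -2·(-5) - 2 = 8
g[2] = -2·8 - 4 = -20
g[3] = -2·(-20) - 6 = 34
g[4] = -2·34 - 8 = -76
g[5] = -2·(-76) - 10 = 142
g[6] = -2·142 - 12 = -296
g[7] = -2·(-296) - 14 = 578
g[8] = -2·578 - 16 = -1172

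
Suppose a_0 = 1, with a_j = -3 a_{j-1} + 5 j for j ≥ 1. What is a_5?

-8

a_1 = -3*1 + 5 = 2
a_2 = -3*2 + 10 = 4
a_3 = -3*4 + 15 = 3
a_4 = -3*3 + 20 = 11
a_5 = -3*11 + 25 = -8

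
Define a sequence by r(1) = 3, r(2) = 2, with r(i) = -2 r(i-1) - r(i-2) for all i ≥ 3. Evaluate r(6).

r(3) = -2*2 - 3 = -7
r(4) = -2*(-7) - 2 = 12
r(5) = -2*12 - (-7) = -17
r(6) = -2*(-17) - 12 = 22

22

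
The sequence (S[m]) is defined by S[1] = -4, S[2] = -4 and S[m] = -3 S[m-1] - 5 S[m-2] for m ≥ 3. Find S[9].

-832

S[3] = -3(-4) - 5(-4) = 32
S[4] = -3(32) - 5(-4) = -76
S[5] = -3(-76) - 5(32) = 68
S[6] = -3(68) - 5(-76) = 176
S[7] = -3(176) - 5(68) = -868
S[8] = -3(-868) - 5(176) = 1724
S[9] = -3(1724) - 5(-868) = -832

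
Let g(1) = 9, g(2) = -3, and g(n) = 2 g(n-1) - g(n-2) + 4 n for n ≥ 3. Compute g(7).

g(3) = 2·(-3) - 9 + 12 = -3
g(4) = 2·(-3) - (-3) + 16 = 13
g(5) = 2·13 - (-3) + 20 = 49
g(6) = 2·49 - 13 + 24 = 109
g(7) = 2·109 - 49 + 28 = 197

197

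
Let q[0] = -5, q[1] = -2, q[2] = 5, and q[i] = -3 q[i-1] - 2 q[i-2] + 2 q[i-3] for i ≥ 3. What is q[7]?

-147

q[3] = -3(5) - 2(-2) + 2(-5) = -21
q[4] = -3(-21) - 2(5) + 2(-2) = 49
q[5] = -3(49) - 2(-21) + 2(5) = -95
q[6] = -3(-95) - 2(49) + 2(-21) = 145
q[7] = -3(145) - 2(-95) + 2(49) = -147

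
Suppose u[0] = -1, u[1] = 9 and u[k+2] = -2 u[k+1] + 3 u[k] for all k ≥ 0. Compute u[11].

442869

u[2] = -2*9 + 3*(-1) = -21
u[3] = -2*(-21) + 3*9 = 69
u[4] = -2*69 + 3*(-21) = -201
u[5] = -2*(-201) + 3*69 = 609
u[6] = -2*609 + 3*(-201) = -1821
u[7] = -2*(-1821) + 3*609 = 5469
u[8] = -2*5469 + 3*(-1821) = -16401
u[9] = -2*(-16401) + 3*5469 = 49209
u[10] = -2*49209 + 3*(-16401) = -147621
u[11] = -2*(-147621) + 3*49209 = 442869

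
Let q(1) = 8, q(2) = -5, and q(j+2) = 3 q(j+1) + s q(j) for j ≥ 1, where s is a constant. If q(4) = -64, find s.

-1

q(3) = -15 + 8s
q(4) = -45 + 19s
So -45 + 19s = -64, giving s = -1.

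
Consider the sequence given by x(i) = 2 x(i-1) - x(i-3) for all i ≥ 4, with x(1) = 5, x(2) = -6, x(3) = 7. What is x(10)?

x(4) = 2*7 - 5 = 9
x(5) = 2*9 - (-6) = 24
x(6) = 2*24 - 7 = 41
x(7) = 2*41 - 9 = 73
x(8) = 2*73 - 24 = 122
x(9) = 2*122 - 41 = 203
x(10) = 2*203 - 73 = 333

333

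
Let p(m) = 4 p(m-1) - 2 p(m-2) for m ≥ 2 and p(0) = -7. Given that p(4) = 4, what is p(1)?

-4

Let p(1) = y.
p(2) = 14 + 4y
p(3) = 56 + 14y
p(4) = 196 + 48y
So 196 + 48y = 4, giving y = -4.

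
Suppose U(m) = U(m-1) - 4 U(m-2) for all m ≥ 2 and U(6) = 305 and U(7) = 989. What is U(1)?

5

Rearranging, U(m-2) = (U(m) - U(m-1)) / -4.
U(5) = (989 - 305) / -4 = 684/-4 = -171
U(4) = (305 - (-171)) / -4 = 476/-4 = -119
U(3) = (-171 - (-119)) / -4 = -52/-4 = 13
U(2) = (-119 - 13) / -4 = -132/-4 = 33
U(1) = (13 - 33) / -4 = -20/-4 = 5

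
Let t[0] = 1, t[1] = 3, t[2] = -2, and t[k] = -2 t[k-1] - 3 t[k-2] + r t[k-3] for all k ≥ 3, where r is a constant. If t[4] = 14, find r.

-2

t[3] = -5 + r
t[4] = 16 + r
So 16 + r = 14, giving r = -2.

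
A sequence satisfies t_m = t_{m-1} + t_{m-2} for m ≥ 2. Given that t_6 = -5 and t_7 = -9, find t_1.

Rearranging, t_{m-2} = t_m - t_{m-1}.
t_5 = -9 - (-5) = -4
t_4 = -5 - (-4) = -1
t_3 = -4 - (-1) = -3
t_2 = -1 - (-3) = 2
t_1 = -3 - 2 = -5

-5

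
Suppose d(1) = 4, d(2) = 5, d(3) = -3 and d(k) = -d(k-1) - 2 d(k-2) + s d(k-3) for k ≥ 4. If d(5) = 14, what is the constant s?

1

d(4) = -7 + 4s
d(5) = 13 + s
So 13 + s = 14, giving s = 1.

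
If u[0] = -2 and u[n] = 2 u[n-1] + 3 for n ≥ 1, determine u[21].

2097149

The fixed point is 3/(1 - 2) = -3, so u[n] + 3 = 2(u[n-1] + 3).
Hence u[n] = 1·2^n - 3.
u[21] = 1·2^{21} - 3 = 1·2097152 - 3 = 2097149.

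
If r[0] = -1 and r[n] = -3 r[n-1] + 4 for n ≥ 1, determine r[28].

-45753584909921

The fixed point is 4/(1 + 3) = 1, so r[n] - 1 = -3(r[n-1] - 1).
Hence r[n] = -2·(-3)^n + 1.
r[28] = -2·(-3)^{28} + 1 = -2·22876792454961 + 1 = -45753584909921.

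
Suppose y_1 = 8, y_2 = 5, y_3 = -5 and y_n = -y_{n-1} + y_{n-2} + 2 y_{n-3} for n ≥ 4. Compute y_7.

-6

y_4 = -(-5) + 5 + 2·8 = 26
y_5 = -26 + (-5) + 2·5 = -21
y_6 = -(-21) + 26 + 2·(-5) = 37
y_7 = -37 + (-21) + 2·26 = -6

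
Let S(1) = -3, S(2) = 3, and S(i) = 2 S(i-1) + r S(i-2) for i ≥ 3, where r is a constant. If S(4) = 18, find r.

-2

S(3) = 6 - 3r
S(4) = 12 - 3r
So 12 - 3r = 18, giving r = -2.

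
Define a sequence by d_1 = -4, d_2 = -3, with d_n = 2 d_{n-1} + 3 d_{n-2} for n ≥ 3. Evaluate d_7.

d_3 = 2(-3) + 3(-4) = -18
d_4 = 2(-18) + 3(-3) = -45
d_5 = 2(-45) + 3(-18) = -144
d_6 = 2(-144) + 3(-45) = -423
d_7 = 2(-423) + 3(-144) = -1278

-1278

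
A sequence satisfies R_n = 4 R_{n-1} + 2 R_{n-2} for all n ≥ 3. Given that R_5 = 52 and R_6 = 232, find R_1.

-3

Rearranging, R_{n-2} = (R_n - 4 R_{n-1}) / 2.
R_4 = (232 - 4·52) / 2 = 24/2 = 12
R_3 = (52 - 4·12) / 2 = 4/2 = 2
R_2 = (12 - 4·2) / 2 = 4/2 = 2
R_1 = (2 - 4·2) / 2 = -6/2 = -3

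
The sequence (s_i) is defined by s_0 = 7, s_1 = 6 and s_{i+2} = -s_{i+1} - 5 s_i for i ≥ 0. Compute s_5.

-249

s_2 = -6 - 5*7 = -41
s_3 = -(-41) - 5*6 = 11
s_4 = -11 - 5*(-41) = 194
s_5 = -194 - 5*11 = -249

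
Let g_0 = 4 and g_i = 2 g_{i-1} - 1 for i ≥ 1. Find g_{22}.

12582913

The fixed point is -1/(1 - 2) = 1, so g_i - 1 = 2(g_{i-1} - 1).
Hence g_i = 3·2^i + 1.
g_{22} = 3·2^{22} + 1 = 3·4194304 + 1 = 12582913.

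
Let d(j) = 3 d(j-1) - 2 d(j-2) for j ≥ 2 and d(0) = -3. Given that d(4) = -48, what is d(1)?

-6

Let d(1) = y.
d(2) = 6 + 3y
d(3) = 18 + 7y
d(4) = 42 + 15y
So 42 + 15y = -48, giving y = -6.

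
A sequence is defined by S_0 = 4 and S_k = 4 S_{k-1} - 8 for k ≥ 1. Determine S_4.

344

S_1 = 4(4) - 8 = 8
S_2 = 4(8) - 8 = 24
S_3 = 4(24) - 8 = 88
S_4 = 4(88) - 8 = 344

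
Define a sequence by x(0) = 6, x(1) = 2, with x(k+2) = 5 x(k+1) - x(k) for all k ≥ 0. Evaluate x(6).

x(2) = 5*2 - 6 = 4
x(3) = 5*4 - 2 = 18
x(4) = 5*18 - 4 = 86
x(5) = 5*86 - 18 = 412
x(6) = 5*412 - 86 = 1974

1974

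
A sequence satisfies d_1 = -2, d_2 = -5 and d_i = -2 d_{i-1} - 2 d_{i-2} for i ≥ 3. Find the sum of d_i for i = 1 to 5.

d_3 = -2·(-5) - 2·(-2) = 14
d_4 = -2·14 - 2·(-5) = -18
d_5 = -2·(-18) - 2·14 = 8
Sum = (-2) + (-5) + 14 + (-18) + 8 = -3

-3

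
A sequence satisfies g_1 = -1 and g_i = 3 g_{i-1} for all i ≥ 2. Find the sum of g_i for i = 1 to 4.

g_2 = 3(-1) = -3
g_3 = 3(-3) = -9
g_4 = 3(-9) = -27
Sum = (-1) + (-3) + (-9) + (-27) = -40

-40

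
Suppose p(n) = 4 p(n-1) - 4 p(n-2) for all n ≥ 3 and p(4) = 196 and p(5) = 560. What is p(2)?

Rearranging, p(n-2) = (p(n) - 4 p(n-1)) / -4.
p(3) = (560 - 4(196)) / -4 = -224/-4 = 56
p(2) = (196 - 4(56)) / -4 = -28/-4 = 7

7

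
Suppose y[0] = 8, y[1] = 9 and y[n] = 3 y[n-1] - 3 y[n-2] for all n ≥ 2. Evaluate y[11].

3645

y[2] = 3(9) - 3(8) = 3
y[3] = 3(3) - 3(9) = -18
y[4] = 3(-18) - 3(3) = -63
y[5] = 3(-63) - 3(-18) = -135
y[6] = 3(-135) - 3(-63) = -216
y[7] = 3(-216) - 3(-135) = -243
y[8] = 3(-243) - 3(-216) = -81
y[9] = 3(-81) - 3(-243) = 486
y[10] = 3(486) - 3(-81) = 1701
y[11] = 3(1701) - 3(486) = 3645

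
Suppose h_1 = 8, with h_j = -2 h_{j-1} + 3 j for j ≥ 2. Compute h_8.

h_2 = -2*8 + 6 = -10
h_3 = -2*(-10) + 9 = 29
h_4 = -2*29 + 12 = -46
h_5 = -2*(-46) + 15 = 107
h_6 = -2*107 + 18 = -196
h_7 = -2*(-196) + 21 = 413
h_8 = -2*413 + 24 = -802

-802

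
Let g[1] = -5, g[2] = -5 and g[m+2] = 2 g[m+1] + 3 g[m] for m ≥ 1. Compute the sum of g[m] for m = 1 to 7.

-2735

g[3] = 2*(-5) + 3*(-5) = -25
g[4] = 2*(-25) + 3*(-5) = -65
g[5] = 2*(-65) + 3*(-25) = -205
g[6] = 2*(-205) + 3*(-65) = -605
g[7] = 2*(-605) + 3*(-205) = -1825
Sum = (-5) + (-5) + (-25) + (-65) + (-205) + (-605) + (-1825) = -2735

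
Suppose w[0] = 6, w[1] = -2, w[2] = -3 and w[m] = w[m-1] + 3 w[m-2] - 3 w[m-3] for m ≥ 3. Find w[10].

-1083

w[3] = (-3) + 3·(-2) - 3·6 = -27
w[4] = (-27) + 3·(-3) - 3·(-2) = -30
w[5] = (-30) + 3·(-27) - 3·(-3) = -102
w[6] = (-102) + 3·(-30) - 3·(-27) = -111
w[7] = (-111) + 3·(-102) - 3·(-30) = -327
w[8] = (-327) + 3·(-111) - 3·(-102) = -354
w[9] = (-354) + 3·(-327) - 3·(-111) = -1002
w[10] = (-1002) + 3·(-354) - 3·(-327) = -1083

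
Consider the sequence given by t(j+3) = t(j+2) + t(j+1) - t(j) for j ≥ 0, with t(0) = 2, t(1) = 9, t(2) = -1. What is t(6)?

-7

t(3) = (-1) + 9 - 2 = 6
t(4) = 6 + (-1) - 9 = -4
t(5) = (-4) + 6 - (-1) = 3
t(6) = 3 + (-4) - 6 = -7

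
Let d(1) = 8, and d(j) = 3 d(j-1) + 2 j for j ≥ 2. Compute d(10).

206660

d(2) = 3(8) + 4 = 28
d(3) = 3(28) + 6 = 90
d(4) = 3(90) + 8 = 278
d(5) = 3(278) + 10 = 844
d(6) = 3(844) + 12 = 2544
d(7) = 3(2544) + 14 = 7646
d(8) = 3(7646) + 16 = 22954
d(9) = 3(22954) + 18 = 68880
d(10) = 3(68880) + 20 = 206660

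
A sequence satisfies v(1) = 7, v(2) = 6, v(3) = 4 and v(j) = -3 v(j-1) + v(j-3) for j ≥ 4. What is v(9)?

1426

v(4) = -3(4) + 7 = -5
v(5) = -3(-5) + 6 = 21
v(6) = -3(21) + 4 = -59
v(7) = -3(-59) + (-5) = 172
v(8) = -3(172) + 21 = -495
v(9) = -3(-495) + (-59) = 1426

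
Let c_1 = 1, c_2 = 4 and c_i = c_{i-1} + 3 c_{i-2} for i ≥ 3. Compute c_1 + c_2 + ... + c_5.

71

c_3 = 4 + 3*1 = 7
c_4 = 7 + 3*4 = 19
c_5 = 19 + 3*7 = 40
Sum = 1 + 4 + 7 + 19 + 40 = 71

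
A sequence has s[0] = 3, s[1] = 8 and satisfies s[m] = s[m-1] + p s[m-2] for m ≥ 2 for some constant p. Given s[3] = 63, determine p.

s[2] = 8 + 3p
s[3] = 8 + 11p
So 8 + 11p = 63, giving p = 5.

5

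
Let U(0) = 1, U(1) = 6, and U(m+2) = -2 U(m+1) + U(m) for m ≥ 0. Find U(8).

U(2) = -2(6) + 1 = -11
U(3) = -2(-11) + 6 = 28
U(4) = -2(28) + (-11) = -67
U(5) = -2(-67) + 28 = 162
U(6) = -2(162) + (-67) = -391
U(7) = -2(-391) + 162 = 944
U(8) = -2(944) + (-391) = -2279

-2279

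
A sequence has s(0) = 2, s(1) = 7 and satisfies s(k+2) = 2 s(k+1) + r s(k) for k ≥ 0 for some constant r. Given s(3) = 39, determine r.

s(2) = 14 + 2r
s(3) = 28 + 11r
So 28 + 11r = 39, giving r = 1.

1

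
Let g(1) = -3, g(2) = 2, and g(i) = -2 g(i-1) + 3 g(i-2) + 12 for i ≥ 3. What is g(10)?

g(3) = -2·2 + 3·(-3) + 12 = -1
g(4) = -2·(-1) + 3·2 + 12 = 20
g(5) = -2·20 + 3·(-1) + 12 = -31
g(6) = -2·(-31) + 3·20 + 12 = 134
g(7) = -2·134 + 3·(-31) + 12 = -349
g(8) = -2·(-349) + 3·134 + 12 = 1112
g(9) = -2·1112 + 3·(-349) + 12 = -3259
g(10) = -2·(-3259) + 3·1112 + 12 = 9866

9866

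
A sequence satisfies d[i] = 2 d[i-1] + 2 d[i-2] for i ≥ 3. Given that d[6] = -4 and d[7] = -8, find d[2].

Rearranging, d[i-2] = (d[i] - 2 d[i-1]) / 2.
d[5] = (-8 - 2(-4)) / 2 = 0/2 = 0
d[4] = (-4 - 2(0)) / 2 = -4/2 = -2
d[3] = (0 - 2(-2)) / 2 = 4/2 = 2
d[2] = (-2 - 2(2)) / 2 = -6/2 = -3

-3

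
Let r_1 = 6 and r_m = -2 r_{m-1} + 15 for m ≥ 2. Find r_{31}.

1073741829

The fixed point is 15/(1 + 2) = 5, so r_m - 5 = -2(r_{m-1} - 5).
Hence r_m = 1·(-2)^{m-1} + 5.
r_{31} = 1·(-2)^{30} + 5 = 1·1073741824 + 5 = 1073741829.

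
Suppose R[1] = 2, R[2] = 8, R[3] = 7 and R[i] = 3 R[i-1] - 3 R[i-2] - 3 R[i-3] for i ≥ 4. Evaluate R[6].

-210

R[4] = 3*7 - 3*8 - 3*2 = -9
R[5] = 3*(-9) - 3*7 - 3*8 = -72
R[6] = 3*(-72) - 3*(-9) - 3*7 = -210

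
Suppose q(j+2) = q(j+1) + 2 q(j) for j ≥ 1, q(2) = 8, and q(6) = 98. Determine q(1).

1

Let q(1) = z.
q(3) = 8 + 2z
q(4) = 24 + 2z
q(5) = 40 + 6z
q(6) = 88 + 10z
So 88 + 10z = 98, giving z = 1.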